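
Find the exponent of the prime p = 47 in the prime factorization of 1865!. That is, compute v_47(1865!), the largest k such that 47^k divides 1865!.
v_47(1865!) = 39

Legendre's formula: v_p(n!) = Σ_{k ≥ 1} ⌊n / p^k⌋. For p = 47, n = 1865, the terms are:
  ⌊1865/47^1⌋ = ⌊1865/47⌋ = 39
(the next term ⌊1865/47^2⌋ = 0, terminating the sum). Summing: v_47(1865!) = 39 = 39.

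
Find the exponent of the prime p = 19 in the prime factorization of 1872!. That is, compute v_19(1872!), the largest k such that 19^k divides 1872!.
v_19(1872!) = 103

Legendre's formula: v_p(n!) = Σ_{k ≥ 1} ⌊n / p^k⌋. For p = 19, n = 1872, the terms are:
  ⌊1872/19^1⌋ = ⌊1872/19⌋ = 98
  ⌊1872/19^2⌋ = ⌊1872/361⌋ = 5
(the next term ⌊1872/19^3⌋ = 0, terminating the sum). Summing: v_19(1872!) = 98 + 5 = 103.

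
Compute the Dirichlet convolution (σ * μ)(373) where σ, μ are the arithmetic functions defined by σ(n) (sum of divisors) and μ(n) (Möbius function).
(σ * μ)(373) = 373

Divisors of 373: [1, 373]. For each d | 373:
  d = 1: σ(1) · μ(373/1) = 1 · -1 = -1
  d = 373: σ(373) · μ(373/373) = 374 · 1 = 374
Summing: (σ * μ)(373) = -1 + 374 = 373.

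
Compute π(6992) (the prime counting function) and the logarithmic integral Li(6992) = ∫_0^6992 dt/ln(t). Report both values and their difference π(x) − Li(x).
π(6992) = 899;  Li(6992) ≈ 913.43;  π(x) − Li(x) ≈ -14.43.

Direct count of primes ≤ 6992 gives π(6992) = 899. Numerical evaluation of the logarithmic integral gives Li(6992) ≈ 913.43. The difference π(x) − Li(x) ≈ -14.43 is typically negative for small/moderate x (Li(x) overestimates), though Littlewood's theorem shows this sign changes infinitely often.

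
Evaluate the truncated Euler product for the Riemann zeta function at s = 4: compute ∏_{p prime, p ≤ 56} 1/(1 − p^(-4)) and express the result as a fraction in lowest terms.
∏ = 750937919501355467062347671738968589096863062629/693820677147413996973765862820413440000000000000

The primes p ≤ 56 are [2, 3, 5, 7, 11, 13, 17, 19, 23, 29, 31, 37, 41, 43, 47, 53]. For each prime, (1 − 1/p^4)^(-1) = p^4 / (p^4 − 1). The product is (1 − 1/2^4)^(-1), (1 − 1/3^4)^(-1), (1 − 1/5^4)^(-1), (1 − 1/7^4)^(-1), (1 − 1/11^4)^(-1), (1 − 1/13^4)^(-1), (1 − 1/17^4)^(-1), (1 − 1/19^4)^(-1), (1 − 1/23^4)^(-1), (1 − 1/29^4)^(-1), (1 − 1/31^4)^(-1), (1 − 1/37^4)^(-1), (1 − 1/41^4)^(-1), (1 − 1/43^4)^(-1), (1 − 1/47^4)^(-1), (1 − 1/53^4)^(-1) = ∏ p^4 / (p^4 − 1) = 750937919501355467062347671738968589096863062629/693820677147413996973765862820413440000000000000.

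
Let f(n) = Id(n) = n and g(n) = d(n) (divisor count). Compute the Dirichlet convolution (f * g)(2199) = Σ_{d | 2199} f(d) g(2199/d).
(Id * d)(2199) = 3675

Divisors of 2199: [1, 3, 733, 2199]. For each d | 2199:
  d = 1: Id(1) · d(2199/1) = 1 · 4 = 4
  d = 3: Id(3) · d(2199/3) = 3 · 2 = 6
  d = 733: Id(733) · d(2199/733) = 733 · 2 = 1466
  d = 2199: Id(2199) · d(2199/2199) = 2199 · 1 = 2199
Summing: (Id * d)(2199) = 4 + 6 + 1466 + 2199 = 3675.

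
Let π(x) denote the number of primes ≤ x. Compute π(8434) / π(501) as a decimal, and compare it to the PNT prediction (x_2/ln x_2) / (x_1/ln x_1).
π(8434)/π(501) = 1055/95 ≈ 11.1053;  PNT prediction ≈ 11.5766.

π(501) = 95 and π(8434) = 1055, so π(8434)/π(501) ≈ 11.1053. The PNT-predicted ratio is (8434/ln(8434)) / (501/ln(501)) ≈ 11.5766. The two agree to within a few percent, as expected.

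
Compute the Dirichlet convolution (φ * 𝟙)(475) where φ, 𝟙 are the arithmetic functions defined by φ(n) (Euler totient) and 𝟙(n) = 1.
(φ * 𝟙)(475) = 475

Divisors of 475: [1, 5, 19, 25, 95, 475]. For each d | 475:
  d = 1: φ(1) · 𝟙(475/1) = 1 · 1 = 1
  d = 5: φ(5) · 𝟙(475/5) = 4 · 1 = 4
  d = 19: φ(19) · 𝟙(475/19) = 18 · 1 = 18
  d = 25: φ(25) · 𝟙(475/25) = 20 · 1 = 20
  d = 95: φ(95) · 𝟙(475/95) = 72 · 1 = 72
  d = 475: φ(475) · 𝟙(475/475) = 360 · 1 = 360
Summing: (φ * 𝟙)(475) = 1 + 4 + 18 + 20 + 72 + 360 = 475.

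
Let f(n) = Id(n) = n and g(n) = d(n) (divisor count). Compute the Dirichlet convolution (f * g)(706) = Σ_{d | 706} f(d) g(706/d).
(Id * d)(706) = 1420

Divisors of 706: [1, 2, 353, 706]. For each d | 706:
  d = 1: Id(1) · d(706/1) = 1 · 4 = 4
  d = 2: Id(2) · d(706/2) = 2 · 2 = 4
  d = 353: Id(353) · d(706/353) = 353 · 2 = 706
  d = 706: Id(706) · d(706/706) = 706 · 1 = 706
Summing: (Id * d)(706) = 4 + 4 + 706 + 706 = 1420.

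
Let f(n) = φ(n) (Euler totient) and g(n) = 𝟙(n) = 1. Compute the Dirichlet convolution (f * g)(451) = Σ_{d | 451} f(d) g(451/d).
(φ * 𝟙)(451) = 451

Divisors of 451: [1, 11, 41, 451]. For each d | 451:
  d = 1: φ(1) · 𝟙(451/1) = 1 · 1 = 1
  d = 11: φ(11) · 𝟙(451/11) = 10 · 1 = 10
  d = 41: φ(41) · 𝟙(451/41) = 40 · 1 = 40
  d = 451: φ(451) · 𝟙(451/451) = 400 · 1 = 400
Summing: (φ * 𝟙)(451) = 1 + 10 + 40 + 400 = 451.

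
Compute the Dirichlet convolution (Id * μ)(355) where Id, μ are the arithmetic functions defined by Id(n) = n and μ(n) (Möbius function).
(Id * μ)(355) = 280

Divisors of 355: [1, 5, 71, 355]. For each d | 355:
  d = 1: Id(1) · μ(355/1) = 1 · 1 = 1
  d = 5: Id(5) · μ(355/5) = 5 · -1 = -5
  d = 71: Id(71) · μ(355/71) = 71 · -1 = -71
  d = 355: Id(355) · μ(355/355) = 355 · 1 = 355
Summing: (Id * μ)(355) = 1 + -5 + -71 + 355 = 280.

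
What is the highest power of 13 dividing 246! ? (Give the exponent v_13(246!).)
v_13(246!) = 19

Legendre's formula: v_p(n!) = Σ_{k ≥ 1} ⌊n / p^k⌋. For p = 13, n = 246, the terms are:
  ⌊246/13^1⌋ = ⌊246/13⌋ = 18
  ⌊246/13^2⌋ = ⌊246/169⌋ = 1
(the next term ⌊246/13^3⌋ = 0, terminating the sum). Summing: v_13(246!) = 18 + 1 = 19.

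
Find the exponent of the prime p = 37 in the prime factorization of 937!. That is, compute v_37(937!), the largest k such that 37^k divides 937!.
v_37(937!) = 25

Legendre's formula: v_p(n!) = Σ_{k ≥ 1} ⌊n / p^k⌋. For p = 37, n = 937, the terms are:
  ⌊937/37^1⌋ = ⌊937/37⌋ = 25
(the next term ⌊937/37^2⌋ = 0, terminating the sum). Summing: v_37(937!) = 25 = 25.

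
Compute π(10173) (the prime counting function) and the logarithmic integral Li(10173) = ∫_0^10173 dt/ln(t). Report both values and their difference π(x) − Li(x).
π(10173) = 1249;  Li(10173) ≈ 1264.90;  π(x) − Li(x) ≈ -15.90.

Direct count of primes ≤ 10173 gives π(10173) = 1249. Numerical evaluation of the logarithmic integral gives Li(10173) ≈ 1264.90. The difference π(x) − Li(x) ≈ -15.90 is typically negative for small/moderate x (Li(x) overestimates), though Littlewood's theorem shows this sign changes infinitely often.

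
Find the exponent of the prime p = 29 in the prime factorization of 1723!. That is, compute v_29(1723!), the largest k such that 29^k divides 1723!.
v_29(1723!) = 61

Legendre's formula: v_p(n!) = Σ_{k ≥ 1} ⌊n / p^k⌋. For p = 29, n = 1723, the terms are:
  ⌊1723/29^1⌋ = ⌊1723/29⌋ = 59
  ⌊1723/29^2⌋ = ⌊1723/841⌋ = 2
(the next term ⌊1723/29^3⌋ = 0, terminating the sum). Summing: v_29(1723!) = 59 + 2 = 61.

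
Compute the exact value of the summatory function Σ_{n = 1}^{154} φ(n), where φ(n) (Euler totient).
Σ_{n ≤ 154} φ(n) = 7236

Compute φ(n) for each 1 ≤ n ≤ 154: φ(1) = 1, φ(2) = 1, φ(3) = 2, φ(4) = 2, φ(5) = 4, φ(6) = 2, φ(7) = 6, φ(8) = 4, φ(9) = 6, φ(10) = 4, φ(11) = 10, φ(12) = 4, φ(13) = 12, φ(14) = 6, φ(15) = 8, φ(16) = 8, φ(17) = 16, φ(18) = 6, φ(19) = 18, φ(20) = 8, φ(21) = 12, φ(22) = 10, φ(23) = 22, φ(24) = 8, φ(25) = 20, φ(26) = 12, φ(27) = 18, φ(28) = 12, φ(29) = 28, φ(30) = 8, φ(31) = 30, φ(32) = 16, φ(33) = 20, φ(34) = 16, φ(35) = 24, φ(36) = 12, φ(37) = 36, φ(38) = 18, φ(39) = 24, φ(40) = 16, φ(41) = 40, φ(42) = 12, φ(43) = 42, φ(44) = 20, φ(45) = 24, φ(46) = 22, φ(47) = 46, φ(48) = 16, φ(49) = 42, φ(50) = 20, φ(51) = 32, φ(52) = 24, φ(53) = 52, φ(54) = 18, φ(55) = 40, φ(56) = 24, φ(57) = 36, φ(58) = 28, φ(59) = 58, φ(60) = 16, φ(61) = 60, φ(62) = 30, φ(63) = 36, φ(64) = 32, φ(65) = 48, φ(66) = 20, φ(67) = 66, φ(68) = 32, φ(69) = 44, φ(70) = 24, φ(71) = 70, φ(72) = 24, φ(73) = 72, φ(74) = 36, φ(75) = 40, φ(76) = 36, φ(77) = 60, φ(78) = 24, φ(79) = 78, φ(80) = 32, φ(81) = 54, φ(82) = 40, φ(83) = 82, φ(84) = 24, φ(85) = 64, φ(86) = 42, φ(87) = 56, φ(88) = 40, φ(89) = 88, φ(90) = 24, φ(91) = 72, φ(92) = 44, φ(93) = 60, φ(94) = 46, φ(95) = 72, φ(96) = 32, φ(97) = 96, φ(98) = 42, φ(99) = 60, φ(100) = 40, φ(101) = 100, φ(102) = 32, φ(103) = 102, φ(104) = 48, φ(105) = 48, φ(106) = 52, φ(107) = 106, φ(108) = 36, φ(109) = 108, φ(110) = 40, φ(111) = 72, φ(112) = 48, φ(113) = 112, φ(114) = 36, φ(115) = 88, φ(116) = 56, φ(117) = 72, φ(118) = 58, φ(119) = 96, φ(120) = 32, φ(121) = 110, φ(122) = 60, φ(123) = 80, φ(124) = 60, φ(125) = 100, φ(126) = 36, φ(127) = 126, φ(128) = 64, φ(129) = 84, φ(130) = 48, φ(131) = 130, φ(132) = 40, φ(133) = 108, φ(134) = 66, φ(135) = 72, φ(136) = 64, φ(137) = 136, φ(138) = 44, φ(139) = 138, φ(140) = 48, φ(141) = 92, φ(142) = 70, φ(143) = 120, φ(144) = 48, φ(145) = 112, φ(146) = 72, φ(147) = 84, φ(148) = 72, φ(149) = 148, φ(150) = 40, φ(151) = 150, φ(152) = 72, φ(153) = 96, φ(154) = 60. Summing all 154 values: 7236. (Average order: Σ_{n ≤ x} φ(n) ~ (3/π²) x². For x = 154, (3/π²)·154² ≈ 7208.80.)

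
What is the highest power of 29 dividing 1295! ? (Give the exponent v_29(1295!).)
v_29(1295!) = 45

Legendre's formula: v_p(n!) = Σ_{k ≥ 1} ⌊n / p^k⌋. For p = 29, n = 1295, the terms are:
  ⌊1295/29^1⌋ = ⌊1295/29⌋ = 44
  ⌊1295/29^2⌋ = ⌊1295/841⌋ = 1
(the next term ⌊1295/29^3⌋ = 0, terminating the sum). Summing: v_29(1295!) = 44 + 1 = 45.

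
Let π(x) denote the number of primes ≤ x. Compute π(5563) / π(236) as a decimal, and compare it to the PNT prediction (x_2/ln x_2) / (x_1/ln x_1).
π(5563)/π(236) = 734/51 ≈ 14.3922;  PNT prediction ≈ 14.9345.

π(236) = 51 and π(5563) = 734, so π(5563)/π(236) ≈ 14.3922. The PNT-predicted ratio is (5563/ln(5563)) / (236/ln(236)) ≈ 14.9345. The two agree to within a few percent, as expected.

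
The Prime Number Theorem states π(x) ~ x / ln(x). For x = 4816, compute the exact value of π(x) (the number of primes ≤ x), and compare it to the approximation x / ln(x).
π(4816) = 648;  x/ln(x) ≈ 567.94;  relative error ≈ 12.35%.

Directly count primes up to 4816: π(4816) = 648. The PNT approximation gives 4816/ln(4816) ≈ 4816/8.47970 ≈ 567.94. Relative error (π(x) − x/ln(x)) / π(x) ≈ 12.35%; the approximation is known to undercount slightly (Li(x) is a better estimate).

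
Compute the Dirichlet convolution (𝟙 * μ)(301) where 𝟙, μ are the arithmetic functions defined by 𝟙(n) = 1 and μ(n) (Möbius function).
(𝟙 * μ)(301) = 0

Divisors of 301: [1, 7, 43, 301]. For each d | 301:
  d = 1: 𝟙(1) · μ(301/1) = 1 · 1 = 1
  d = 7: 𝟙(7) · μ(301/7) = 1 · -1 = -1
  d = 43: 𝟙(43) · μ(301/43) = 1 · -1 = -1
  d = 301: 𝟙(301) · μ(301/301) = 1 · 1 = 1
Summing: (𝟙 * μ)(301) = 1 + -1 + -1 + 1 = 0.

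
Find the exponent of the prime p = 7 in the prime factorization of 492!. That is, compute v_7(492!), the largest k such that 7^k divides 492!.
v_7(492!) = 81

Legendre's formula: v_p(n!) = Σ_{k ≥ 1} ⌊n / p^k⌋. For p = 7, n = 492, the terms are:
  ⌊492/7^1⌋ = ⌊492/7⌋ = 70
  ⌊492/7^2⌋ = ⌊492/49⌋ = 10
  ⌊492/7^3⌋ = ⌊492/343⌋ = 1
(the next term ⌊492/7^4⌋ = 0, terminating the sum). Summing: v_7(492!) = 70 + 10 + 1 = 81.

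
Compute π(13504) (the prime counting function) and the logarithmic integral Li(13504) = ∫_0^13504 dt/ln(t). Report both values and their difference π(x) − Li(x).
π(13504) = 1600;  Li(13504) ≈ 1620.21;  π(x) − Li(x) ≈ -20.21.

Direct count of primes ≤ 13504 gives π(13504) = 1600. Numerical evaluation of the logarithmic integral gives Li(13504) ≈ 1620.21. The difference π(x) − Li(x) ≈ -20.21 is typically negative for small/moderate x (Li(x) overestimates), though Littlewood's theorem shows this sign changes infinitely often.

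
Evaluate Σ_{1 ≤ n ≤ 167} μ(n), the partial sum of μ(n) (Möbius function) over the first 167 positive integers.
Σ_{n ≤ 167} μ(n) = -1

Compute μ(n) for each 1 ≤ n ≤ 167: μ(1) = 1, μ(2) = -1, μ(3) = -1, μ(4) = 0, μ(5) = -1, μ(6) = 1, μ(7) = -1, μ(8) = 0, μ(9) = 0, μ(10) = 1, μ(11) = -1, μ(12) = 0, μ(13) = -1, μ(14) = 1, μ(15) = 1, μ(16) = 0, μ(17) = -1, μ(18) = 0, μ(19) = -1, μ(20) = 0, μ(21) = 1, μ(22) = 1, μ(23) = -1, μ(24) = 0, μ(25) = 0, μ(26) = 1, μ(27) = 0, μ(28) = 0, μ(29) = -1, μ(30) = -1, μ(31) = -1, μ(32) = 0, μ(33) = 1, μ(34) = 1, μ(35) = 1, μ(36) = 0, μ(37) = -1, μ(38) = 1, μ(39) = 1, μ(40) = 0, μ(41) = -1, μ(42) = -1, μ(43) = -1, μ(44) = 0, μ(45) = 0, μ(46) = 1, μ(47) = -1, μ(48) = 0, μ(49) = 0, μ(50) = 0, μ(51) = 1, μ(52) = 0, μ(53) = -1, μ(54) = 0, μ(55) = 1, μ(56) = 0, μ(57) = 1, μ(58) = 1, μ(59) = -1, μ(60) = 0, μ(61) = -1, μ(62) = 1, μ(63) = 0, μ(64) = 0, μ(65) = 1, μ(66) = -1, μ(67) = -1, μ(68) = 0, μ(69) = 1, μ(70) = -1, μ(71) = -1, μ(72) = 0, μ(73) = -1, μ(74) = 1, μ(75) = 0, μ(76) = 0, μ(77) = 1, μ(78) = -1, μ(79) = -1, μ(80) = 0, μ(81) = 0, μ(82) = 1, μ(83) = -1, μ(84) = 0, μ(85) = 1, μ(86) = 1, μ(87) = 1, μ(88) = 0, μ(89) = -1, μ(90) = 0, μ(91) = 1, μ(92) = 0, μ(93) = 1, μ(94) = 1, μ(95) = 1, μ(96) = 0, μ(97) = -1, μ(98) = 0, μ(99) = 0, μ(100) = 0, μ(101) = -1, μ(102) = -1, μ(103) = -1, μ(104) = 0, μ(105) = -1, μ(106) = 1, μ(107) = -1, μ(108) = 0, μ(109) = -1, μ(110) = -1, μ(111) = 1, μ(112) = 0, μ(113) = -1, μ(114) = -1, μ(115) = 1, μ(116) = 0, μ(117) = 0, μ(118) = 1, μ(119) = 1, μ(120) = 0, μ(121) = 0, μ(122) = 1, μ(123) = 1, μ(124) = 0, μ(125) = 0, μ(126) = 0, μ(127) = -1, μ(128) = 0, μ(129) = 1, μ(130) = -1, μ(131) = -1, μ(132) = 0, μ(133) = 1, μ(134) = 1, μ(135) = 0, μ(136) = 0, μ(137) = -1, μ(138) = -1, μ(139) = -1, μ(140) = 0, μ(141) = 1, μ(142) = 1, μ(143) = 1, μ(144) = 0, μ(145) = 1, μ(146) = 1, μ(147) = 0, μ(148) = 0, μ(149) = -1, μ(150) = 0, μ(151) = -1, μ(152) = 0, μ(153) = 0, μ(154) = -1, μ(155) = 1, μ(156) = 0, μ(157) = -1, μ(158) = 1, μ(159) = 1, μ(160) = 0, μ(161) = 1, μ(162) = 0, μ(163) = -1, μ(164) = 0, μ(165) = -1, μ(166) = 1, μ(167) = -1. Summing all 167 values: -1. (Mertens function M(x) = Σ_{n ≤ x} μ(n); on average M(x) should be small (PNT ⟺ M(x) = o(x)).)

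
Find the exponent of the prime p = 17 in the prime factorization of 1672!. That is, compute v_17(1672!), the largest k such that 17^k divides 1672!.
v_17(1672!) = 103

Legendre's formula: v_p(n!) = Σ_{k ≥ 1} ⌊n / p^k⌋. For p = 17, n = 1672, the terms are:
  ⌊1672/17^1⌋ = ⌊1672/17⌋ = 98
  ⌊1672/17^2⌋ = ⌊1672/289⌋ = 5
(the next term ⌊1672/17^3⌋ = 0, terminating the sum). Summing: v_17(1672!) = 98 + 5 = 103.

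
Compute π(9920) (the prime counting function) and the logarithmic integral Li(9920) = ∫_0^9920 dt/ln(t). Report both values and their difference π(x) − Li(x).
π(9920) = 1222;  Li(9920) ≈ 1237.45;  π(x) − Li(x) ≈ -15.45.

Direct count of primes ≤ 9920 gives π(9920) = 1222. Numerical evaluation of the logarithmic integral gives Li(9920) ≈ 1237.45. The difference π(x) − Li(x) ≈ -15.45 is typically negative for small/moderate x (Li(x) overestimates), though Littlewood's theorem shows this sign changes infinitely often.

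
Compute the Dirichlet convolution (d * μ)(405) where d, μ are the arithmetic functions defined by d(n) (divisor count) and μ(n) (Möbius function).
(d * μ)(405) = 1

Divisors of 405: [1, 3, 5, 9, 15, 27, 45, 81, 135, 405]. For each d | 405:
  d = 1: d(1) · μ(405/1) = 1 · 0 = 0
  d = 3: d(3) · μ(405/3) = 2 · 0 = 0
  d = 5: d(5) · μ(405/5) = 2 · 0 = 0
  d = 9: d(9) · μ(405/9) = 3 · 0 = 0
  d = 15: d(15) · μ(405/15) = 4 · 0 = 0
  d = 27: d(27) · μ(405/27) = 4 · 1 = 4
  d = 45: d(45) · μ(405/45) = 6 · 0 = 0
  d = 81: d(81) · μ(405/81) = 5 · -1 = -5
  d = 135: d(135) · μ(405/135) = 8 · -1 = -8
  d = 405: d(405) · μ(405/405) = 10 · 1 = 10
Summing: (d * μ)(405) = 0 + 0 + 0 + 0 + 0 + 4 + 0 + -5 + -8 + 10 = 1.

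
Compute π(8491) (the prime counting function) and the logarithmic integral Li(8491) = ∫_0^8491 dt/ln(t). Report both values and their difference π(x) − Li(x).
π(8491) = 1059;  Li(8491) ≈ 1080.87;  π(x) − Li(x) ≈ -21.87.

Direct count of primes ≤ 8491 gives π(8491) = 1059. Numerical evaluation of the logarithmic integral gives Li(8491) ≈ 1080.87. The difference π(x) − Li(x) ≈ -21.87 is typically negative for small/moderate x (Li(x) overestimates), though Littlewood's theorem shows this sign changes infinitely often.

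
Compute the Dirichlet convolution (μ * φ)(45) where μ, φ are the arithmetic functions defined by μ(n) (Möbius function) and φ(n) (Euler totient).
(μ * φ)(45) = 12

Divisors of 45: [1, 3, 5, 9, 15, 45]. For each d | 45:
  d = 1: μ(1) · φ(45/1) = 1 · 24 = 24
  d = 3: μ(3) · φ(45/3) = -1 · 8 = -8
  d = 5: μ(5) · φ(45/5) = -1 · 6 = -6
  d = 9: μ(9) · φ(45/9) = 0 · 4 = 0
  d = 15: μ(15) · φ(45/15) = 1 · 2 = 2
  d = 45: μ(45) · φ(45/45) = 0 · 1 = 0
Summing: (μ * φ)(45) = 24 + -8 + -6 + 0 + 2 + 0 = 12.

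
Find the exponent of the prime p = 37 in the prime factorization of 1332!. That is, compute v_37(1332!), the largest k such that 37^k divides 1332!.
v_37(1332!) = 36

Legendre's formula: v_p(n!) = Σ_{k ≥ 1} ⌊n / p^k⌋. For p = 37, n = 1332, the terms are:
  ⌊1332/37^1⌋ = ⌊1332/37⌋ = 36
(the next term ⌊1332/37^2⌋ = 0, terminating the sum). Summing: v_37(1332!) = 36 = 36.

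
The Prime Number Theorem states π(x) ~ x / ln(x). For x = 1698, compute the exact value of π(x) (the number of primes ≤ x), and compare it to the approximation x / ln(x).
π(1698) = 265;  x/ln(x) ≈ 228.31;  relative error ≈ 13.84%.

Directly count primes up to 1698: π(1698) = 265. The PNT approximation gives 1698/ln(1698) ≈ 1698/7.43721 ≈ 228.31. Relative error (π(x) − x/ln(x)) / π(x) ≈ 13.84%; the approximation is known to undercount slightly (Li(x) is a better estimate).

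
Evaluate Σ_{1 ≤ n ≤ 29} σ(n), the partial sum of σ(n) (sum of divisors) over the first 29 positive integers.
Σ_{n ≤ 29} σ(n) = 690

Compute σ(n) for each 1 ≤ n ≤ 29: σ(1) = 1, σ(2) = 3, σ(3) = 4, σ(4) = 7, σ(5) = 6, σ(6) = 12, σ(7) = 8, σ(8) = 15, σ(9) = 13, σ(10) = 18, σ(11) = 12, σ(12) = 28, σ(13) = 14, σ(14) = 24, σ(15) = 24, σ(16) = 31, σ(17) = 18, σ(18) = 39, σ(19) = 20, σ(20) = 42, σ(21) = 32, σ(22) = 36, σ(23) = 24, σ(24) = 60, σ(25) = 31, σ(26) = 42, σ(27) = 40, σ(28) = 56, σ(29) = 30. Summing all 29 values: 690. (Average order: Σ_{n ≤ x} σ(n) ~ (π²/12) x². For x = 29, (π²/12)·29² ≈ 691.69.)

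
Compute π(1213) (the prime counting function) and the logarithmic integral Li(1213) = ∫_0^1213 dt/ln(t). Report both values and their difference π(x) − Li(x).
π(1213) = 198;  Li(1213) ≈ 208.01;  π(x) − Li(x) ≈ -10.01.

Direct count of primes ≤ 1213 gives π(1213) = 198. Numerical evaluation of the logarithmic integral gives Li(1213) ≈ 208.01. The difference π(x) − Li(x) ≈ -10.01 is typically negative for small/moderate x (Li(x) overestimates), though Littlewood's theorem shows this sign changes infinitely often.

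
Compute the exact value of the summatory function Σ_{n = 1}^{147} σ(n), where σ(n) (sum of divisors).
Σ_{n ≤ 147} σ(n) = 17816

Compute σ(n) for each 1 ≤ n ≤ 147: σ(1) = 1, σ(2) = 3, σ(3) = 4, σ(4) = 7, σ(5) = 6, σ(6) = 12, σ(7) = 8, σ(8) = 15, σ(9) = 13, σ(10) = 18, σ(11) = 12, σ(12) = 28, σ(13) = 14, σ(14) = 24, σ(15) = 24, σ(16) = 31, σ(17) = 18, σ(18) = 39, σ(19) = 20, σ(20) = 42, σ(21) = 32, σ(22) = 36, σ(23) = 24, σ(24) = 60, σ(25) = 31, σ(26) = 42, σ(27) = 40, σ(28) = 56, σ(29) = 30, σ(30) = 72, σ(31) = 32, σ(32) = 63, σ(33) = 48, σ(34) = 54, σ(35) = 48, σ(36) = 91, σ(37) = 38, σ(38) = 60, σ(39) = 56, σ(40) = 90, σ(41) = 42, σ(42) = 96, σ(43) = 44, σ(44) = 84, σ(45) = 78, σ(46) = 72, σ(47) = 48, σ(48) = 124, σ(49) = 57, σ(50) = 93, σ(51) = 72, σ(52) = 98, σ(53) = 54, σ(54) = 120, σ(55) = 72, σ(56) = 120, σ(57) = 80, σ(58) = 90, σ(59) = 60, σ(60) = 168, σ(61) = 62, σ(62) = 96, σ(63) = 104, σ(64) = 127, σ(65) = 84, σ(66) = 144, σ(67) = 68, σ(68) = 126, σ(69) = 96, σ(70) = 144, σ(71) = 72, σ(72) = 195, σ(73) = 74, σ(74) = 114, σ(75) = 124, σ(76) = 140, σ(77) = 96, σ(78) = 168, σ(79) = 80, σ(80) = 186, σ(81) = 121, σ(82) = 126, σ(83) = 84, σ(84) = 224, σ(85) = 108, σ(86) = 132, σ(87) = 120, σ(88) = 180, σ(89) = 90, σ(90) = 234, σ(91) = 112, σ(92) = 168, σ(93) = 128, σ(94) = 144, σ(95) = 120, σ(96) = 252, σ(97) = 98, σ(98) = 171, σ(99) = 156, σ(100) = 217, σ(101) = 102, σ(102) = 216, σ(103) = 104, σ(104) = 210, σ(105) = 192, σ(106) = 162, σ(107) = 108, σ(108) = 280, σ(109) = 110, σ(110) = 216, σ(111) = 152, σ(112) = 248, σ(113) = 114, σ(114) = 240, σ(115) = 144, σ(116) = 210, σ(117) = 182, σ(118) = 180, σ(119) = 144, σ(120) = 360, σ(121) = 133, σ(122) = 186, σ(123) = 168, σ(124) = 224, σ(125) = 156, σ(126) = 312, σ(127) = 128, σ(128) = 255, σ(129) = 176, σ(130) = 252, σ(131) = 132, σ(132) = 336, σ(133) = 160, σ(134) = 204, σ(135) = 240, σ(136) = 270, σ(137) = 138, σ(138) = 288, σ(139) = 140, σ(140) = 336, σ(141) = 192, σ(142) = 216, σ(143) = 168, σ(144) = 403, σ(145) = 180, σ(146) = 222, σ(147) = 228. Summing all 147 values: 17816. (Average order: Σ_{n ≤ x} σ(n) ~ (π²/12) x². For x = 147, (π²/12)·147² ≈ 17772.69.)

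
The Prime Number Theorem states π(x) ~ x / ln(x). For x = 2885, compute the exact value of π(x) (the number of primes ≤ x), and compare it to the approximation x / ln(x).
π(2885) = 417;  x/ln(x) ≈ 362.11;  relative error ≈ 13.16%.

Directly count primes up to 2885: π(2885) = 417. The PNT approximation gives 2885/ln(2885) ≈ 2885/7.96728 ≈ 362.11. Relative error (π(x) − x/ln(x)) / π(x) ≈ 13.16%; the approximation is known to undercount slightly (Li(x) is a better estimate).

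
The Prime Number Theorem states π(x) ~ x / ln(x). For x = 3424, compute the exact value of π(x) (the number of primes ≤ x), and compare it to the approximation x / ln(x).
π(3424) = 480;  x/ln(x) ≈ 420.71;  relative error ≈ 12.35%.

Directly count primes up to 3424: π(3424) = 480. The PNT approximation gives 3424/ln(3424) ≈ 3424/8.13856 ≈ 420.71. Relative error (π(x) − x/ln(x)) / π(x) ≈ 12.35%; the approximation is known to undercount slightly (Li(x) is a better estimate).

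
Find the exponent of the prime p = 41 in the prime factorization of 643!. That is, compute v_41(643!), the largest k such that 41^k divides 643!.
v_41(643!) = 15

Legendre's formula: v_p(n!) = Σ_{k ≥ 1} ⌊n / p^k⌋. For p = 41, n = 643, the terms are:
  ⌊643/41^1⌋ = ⌊643/41⌋ = 15
(the next term ⌊643/41^2⌋ = 0, terminating the sum). Summing: v_41(643!) = 15 = 15.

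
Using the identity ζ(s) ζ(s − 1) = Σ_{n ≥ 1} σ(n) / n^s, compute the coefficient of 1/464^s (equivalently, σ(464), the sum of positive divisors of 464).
σ(464) = 930

In the product (Σ m^0/m^s)(Σ k / k^s) = Σ (Σ_{d | n} d) / n^s, the coefficient of 1/n^s is σ(n) = Σ_{d | n} d. For n = 464, divisors are [1, 2, 4, 8, 16, 29, 58, 116, 232, 464]; summing: σ(464) = 930.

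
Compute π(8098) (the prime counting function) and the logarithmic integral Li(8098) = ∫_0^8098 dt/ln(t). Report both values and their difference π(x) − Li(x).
π(8098) = 1018;  Li(8098) ≈ 1037.31;  π(x) − Li(x) ≈ -19.31.

Direct count of primes ≤ 8098 gives π(8098) = 1018. Numerical evaluation of the logarithmic integral gives Li(8098) ≈ 1037.31. The difference π(x) − Li(x) ≈ -19.31 is typically negative for small/moderate x (Li(x) overestimates), though Littlewood's theorem shows this sign changes infinitely often.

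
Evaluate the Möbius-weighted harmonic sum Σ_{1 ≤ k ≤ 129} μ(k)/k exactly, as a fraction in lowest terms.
Σ μ(k)/k = 2883541630766650147338641079750887309418649355/401447693933303618909444119902604513664588524773

Values of μ(k) for 1 ≤ k ≤ 129: μ(1) = 1, μ(2) = -1, μ(3) = -1, μ(5) = -1, μ(6) = 1, μ(7) = -1, μ(10) = 1, μ(11) = -1, μ(13) = -1, μ(14) = 1, μ(15) = 1, μ(17) = -1, μ(19) = -1, μ(21) = 1, μ(22) = 1, μ(23) = -1, μ(26) = 1, μ(29) = -1, μ(30) = -1, μ(31) = -1, μ(33) = 1, μ(34) = 1, μ(35) = 1, μ(37) = -1, μ(38) = 1, μ(39) = 1, μ(41) = -1, μ(42) = -1, μ(43) = -1, μ(46) = 1, μ(47) = -1, μ(51) = 1, μ(53) = -1, μ(55) = 1, μ(57) = 1, μ(58) = 1, μ(59) = -1, μ(61) = -1, μ(62) = 1, μ(65) = 1, μ(66) = -1, μ(67) = -1, μ(69) = 1, μ(70) = -1, μ(71) = -1, μ(73) = -1, μ(74) = 1, μ(77) = 1, μ(78) = -1, μ(79) = -1, μ(82) = 1, μ(83) = -1, μ(85) = 1, μ(86) = 1, μ(87) = 1, μ(89) = -1, μ(91) = 1, μ(93) = 1, μ(94) = 1, μ(95) = 1, μ(97) = -1, μ(101) = -1, μ(102) = -1, μ(103) = -1, μ(105) = -1, μ(106) = 1, μ(107) = -1, μ(109) = -1, μ(110) = -1, μ(111) = 1, μ(113) = -1, μ(114) = -1, μ(115) = 1, μ(118) = 1, μ(119) = 1, μ(122) = 1, μ(123) = 1, μ(127) = -1, μ(129) = 1, with μ = 0 on non-squarefree integers. Summing μ(k)/k for k where μ(k) ≠ 0 gives 2883541630766650147338641079750887309418649355/401447693933303618909444119902604513664588524773 ≈ 0.0072. (PNT ⟺ this sum → 0 as n → ∞.)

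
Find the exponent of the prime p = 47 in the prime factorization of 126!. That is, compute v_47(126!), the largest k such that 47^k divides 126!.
v_47(126!) = 2

Legendre's formula: v_p(n!) = Σ_{k ≥ 1} ⌊n / p^k⌋. For p = 47, n = 126, the terms are:
  ⌊126/47^1⌋ = ⌊126/47⌋ = 2
(the next term ⌊126/47^2⌋ = 0, terminating the sum). Summing: v_47(126!) = 2 = 2.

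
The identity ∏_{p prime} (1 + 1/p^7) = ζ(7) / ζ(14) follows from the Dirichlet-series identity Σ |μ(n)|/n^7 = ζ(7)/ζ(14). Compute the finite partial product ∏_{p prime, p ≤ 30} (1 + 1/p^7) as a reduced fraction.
∏ = 1658744036118718418963507162415104573095141861758633096704/1645110150228546948958650084059359035220017760620475653125

The primes p ≤ 30 are [2, 3, 5, 7, 11, 13, 17, 19, 23, 29]. For each, (1 + 1/p^7) = (p^7 + 1)/p^7. Multiplying these fractions over p ∈ [2, 3, 5, 7, 11, 13, 17, 19, 23, 29] gives 1658744036118718418963507162415104573095141861758633096704/1645110150228546948958650084059359035220017760620475653125. (In the limit P → ∞ this tends to ζ(7)/ζ(14).)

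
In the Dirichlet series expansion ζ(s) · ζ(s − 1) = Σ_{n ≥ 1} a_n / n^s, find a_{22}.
σ(22) = 36

In the product (Σ m^0/m^s)(Σ k / k^s) = Σ (Σ_{d | n} d) / n^s, the coefficient of 1/n^s is σ(n) = Σ_{d | n} d. For n = 22, divisors are [1, 2, 11, 22]; summing: σ(22) = 36.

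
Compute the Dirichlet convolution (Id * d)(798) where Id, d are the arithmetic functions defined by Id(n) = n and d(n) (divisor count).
(Id * d)(798) = 3780

Divisors of 798: [1, 2, 3, 6, 7, 14, 19, 21, 38, 42, 57, 114, 133, 266, 399, 798]. For each d | 798:
  d = 1: Id(1) · d(798/1) = 1 · 16 = 16
  d = 2: Id(2) · d(798/2) = 2 · 8 = 16
  d = 3: Id(3) · d(798/3) = 3 · 8 = 24
  d = 6: Id(6) · d(798/6) = 6 · 4 = 24
  d = 7: Id(7) · d(798/7) = 7 · 8 = 56
  d = 14: Id(14) · d(798/14) = 14 · 4 = 56
  d = 19: Id(19) · d(798/19) = 19 · 8 = 152
  d = 21: Id(21) · d(798/21) = 21 · 4 = 84
  d = 38: Id(38) · d(798/38) = 38 · 4 = 152
  d = 42: Id(42) · d(798/42) = 42 · 2 = 84
  d = 57: Id(57) · d(798/57) = 57 · 4 = 228
  d = 114: Id(114) · d(798/114) = 114 · 2 = 228
  d = 133: Id(133) · d(798/133) = 133 · 4 = 532
  d = 266: Id(266) · d(798/266) = 266 · 2 = 532
  d = 399: Id(399) · d(798/399) = 399 · 2 = 798
  d = 798: Id(798) · d(798/798) = 798 · 1 = 798
Summing: (Id * d)(798) = 16 + 16 + 24 + 24 + 56 + 56 + 152 + 84 + 152 + 84 + 228 + 228 + 532 + 532 + 798 + 798 = 3780.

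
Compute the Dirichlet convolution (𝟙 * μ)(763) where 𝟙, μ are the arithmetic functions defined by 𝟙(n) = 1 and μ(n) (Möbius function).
(𝟙 * μ)(763) = 0

Divisors of 763: [1, 7, 109, 763]. For each d | 763:
  d = 1: 𝟙(1) · μ(763/1) = 1 · 1 = 1
  d = 7: 𝟙(7) · μ(763/7) = 1 · -1 = -1
  d = 109: 𝟙(109) · μ(763/109) = 1 · -1 = -1
  d = 763: 𝟙(763) · μ(763/763) = 1 · 1 = 1
Summing: (𝟙 * μ)(763) = 1 + -1 + -1 + 1 = 0.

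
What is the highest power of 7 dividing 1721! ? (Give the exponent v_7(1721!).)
v_7(1721!) = 285

Legendre's formula: v_p(n!) = Σ_{k ≥ 1} ⌊n / p^k⌋. For p = 7, n = 1721, the terms are:
  ⌊1721/7^1⌋ = ⌊1721/7⌋ = 245
  ⌊1721/7^2⌋ = ⌊1721/49⌋ = 35
  ⌊1721/7^3⌋ = ⌊1721/343⌋ = 5
(the next term ⌊1721/7^4⌋ = 0, terminating the sum). Summing: v_7(1721!) = 245 + 35 + 5 = 285.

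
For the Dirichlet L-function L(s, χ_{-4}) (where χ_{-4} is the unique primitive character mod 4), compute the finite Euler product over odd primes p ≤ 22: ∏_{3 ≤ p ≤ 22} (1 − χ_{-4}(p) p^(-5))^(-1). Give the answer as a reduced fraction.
∏ = 8959395755957897476417566375/8993950909687588250159808512

The odd primes p ≤ 22 are [3, 5, 7, 11, 13, 17, 19]. For each, χ(p) = 1 if p ≡ 1 mod 4, χ(p) = −1 if p ≡ 3 mod 4. Taking (1 − χ(p)/p^5)^(-1) = p^5/(p^5 − χ(p)): (1 − (-1)/3^5)^(-1) · (1 − (1)/5^5)^(-1) · (1 − (-1)/7^5)^(-1) · (1 − (-1)/11^5)^(-1) · (1 − (1)/13^5)^(-1) · (1 − (1)/17^5)^(-1) · (1 − (-1)/19^5)^(-1) = 8959395755957897476417566375/8993950909687588250159808512.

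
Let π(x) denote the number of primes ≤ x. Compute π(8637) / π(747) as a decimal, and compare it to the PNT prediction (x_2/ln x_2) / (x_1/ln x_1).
π(8637)/π(747) = 1075/132 ≈ 8.1439;  PNT prediction ≈ 8.4398.

π(747) = 132 and π(8637) = 1075, so π(8637)/π(747) ≈ 8.1439. The PNT-predicted ratio is (8637/ln(8637)) / (747/ln(747)) ≈ 8.4398. The two agree to within a few percent, as expected.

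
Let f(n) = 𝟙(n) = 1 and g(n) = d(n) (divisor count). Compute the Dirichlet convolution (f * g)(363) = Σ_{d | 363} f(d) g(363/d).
(𝟙 * d)(363) = 18

Divisors of 363: [1, 3, 11, 33, 121, 363]. For each d | 363:
  d = 1: 𝟙(1) · d(363/1) = 1 · 6 = 6
  d = 3: 𝟙(3) · d(363/3) = 1 · 3 = 3
  d = 11: 𝟙(11) · d(363/11) = 1 · 4 = 4
  d = 33: 𝟙(33) · d(363/33) = 1 · 2 = 2
  d = 121: 𝟙(121) · d(363/121) = 1 · 2 = 2
  d = 363: 𝟙(363) · d(363/363) = 1 · 1 = 1
Summing: (𝟙 * d)(363) = 6 + 3 + 4 + 2 + 2 + 1 = 18.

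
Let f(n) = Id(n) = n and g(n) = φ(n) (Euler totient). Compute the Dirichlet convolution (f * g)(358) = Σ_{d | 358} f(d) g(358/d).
(Id * φ)(358) = 1071

Divisors of 358: [1, 2, 179, 358]. For each d | 358:
  d = 1: Id(1) · φ(358/1) = 1 · 178 = 178
  d = 2: Id(2) · φ(358/2) = 2 · 178 = 356
  d = 179: Id(179) · φ(358/179) = 179 · 1 = 179
  d = 358: Id(358) · φ(358/358) = 358 · 1 = 358
Summing: (Id * φ)(358) = 178 + 356 + 179 + 358 = 1071.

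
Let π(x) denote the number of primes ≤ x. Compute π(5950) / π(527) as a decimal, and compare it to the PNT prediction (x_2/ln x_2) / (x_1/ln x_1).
π(5950)/π(527) = 780/99 ≈ 7.8788;  PNT prediction ≈ 8.1415.

π(527) = 99 and π(5950) = 780, so π(5950)/π(527) ≈ 7.8788. The PNT-predicted ratio is (5950/ln(5950)) / (527/ln(527)) ≈ 8.1415. The two agree to within a few percent, as expected.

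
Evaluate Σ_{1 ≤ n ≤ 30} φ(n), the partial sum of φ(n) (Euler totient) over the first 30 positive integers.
Σ_{n ≤ 30} φ(n) = 278

Compute φ(n) for each 1 ≤ n ≤ 30: φ(1) = 1, φ(2) = 1, φ(3) = 2, φ(4) = 2, φ(5) = 4, φ(6) = 2, φ(7) = 6, φ(8) = 4, φ(9) = 6, φ(10) = 4, φ(11) = 10, φ(12) = 4, φ(13) = 12, φ(14) = 6, φ(15) = 8, φ(16) = 8, φ(17) = 16, φ(18) = 6, φ(19) = 18, φ(20) = 8, φ(21) = 12, φ(22) = 10, φ(23) = 22, φ(24) = 8, φ(25) = 20, φ(26) = 12, φ(27) = 18, φ(28) = 12, φ(29) = 28, φ(30) = 8. Summing all 30 values: 278. (Average order: Σ_{n ≤ x} φ(n) ~ (3/π²) x². For x = 30, (3/π²)·30² ≈ 273.57.)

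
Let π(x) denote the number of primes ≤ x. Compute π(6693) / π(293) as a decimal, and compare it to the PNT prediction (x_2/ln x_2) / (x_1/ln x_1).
π(6693)/π(293) = 863/62 ≈ 13.9194;  PNT prediction ≈ 14.7298.

π(293) = 62 and π(6693) = 863, so π(6693)/π(293) ≈ 13.9194. The PNT-predicted ratio is (6693/ln(6693)) / (293/ln(293)) ≈ 14.7298. The two agree to within a few percent, as expected.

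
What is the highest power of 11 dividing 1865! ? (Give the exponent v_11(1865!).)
v_11(1865!) = 185

Legendre's formula: v_p(n!) = Σ_{k ≥ 1} ⌊n / p^k⌋. For p = 11, n = 1865, the terms are:
  ⌊1865/11^1⌋ = ⌊1865/11⌋ = 169
  ⌊1865/11^2⌋ = ⌊1865/121⌋ = 15
  ⌊1865/11^3⌋ = ⌊1865/1331⌋ = 1
(the next term ⌊1865/11^4⌋ = 0, terminating the sum). Summing: v_11(1865!) = 169 + 15 + 1 = 185.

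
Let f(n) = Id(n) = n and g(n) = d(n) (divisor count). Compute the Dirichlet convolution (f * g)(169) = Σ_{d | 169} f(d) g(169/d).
(Id * d)(169) = 198

Divisors of 169: [1, 13, 169]. For each d | 169:
  d = 1: Id(1) · d(169/1) = 1 · 3 = 3
  d = 13: Id(13) · d(169/13) = 13 · 2 = 26
  d = 169: Id(169) · d(169/169) = 169 · 1 = 169
Summing: (Id * d)(169) = 3 + 26 + 169 = 198.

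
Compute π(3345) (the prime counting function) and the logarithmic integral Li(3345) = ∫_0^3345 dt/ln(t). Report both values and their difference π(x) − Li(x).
π(3345) = 471;  Li(3345) ≈ 485.55;  π(x) − Li(x) ≈ -14.55.

Direct count of primes ≤ 3345 gives π(3345) = 471. Numerical evaluation of the logarithmic integral gives Li(3345) ≈ 485.55. The difference π(x) − Li(x) ≈ -14.55 is typically negative for small/moderate x (Li(x) overestimates), though Littlewood's theorem shows this sign changes infinitely often.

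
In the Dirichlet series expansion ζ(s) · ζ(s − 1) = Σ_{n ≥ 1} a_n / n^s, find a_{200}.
σ(200) = 465

In the product (Σ m^0/m^s)(Σ k / k^s) = Σ (Σ_{d | n} d) / n^s, the coefficient of 1/n^s is σ(n) = Σ_{d | n} d. For n = 200, divisors are [1, 2, 4, 5, 8, 10, 20, 25, 40, 50, 100, 200]; summing: σ(200) = 465.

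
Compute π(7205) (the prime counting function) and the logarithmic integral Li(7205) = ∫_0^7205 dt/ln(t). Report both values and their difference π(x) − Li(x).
π(7205) = 919;  Li(7205) ≈ 937.45;  π(x) − Li(x) ≈ -18.45.

Direct count of primes ≤ 7205 gives π(7205) = 919. Numerical evaluation of the logarithmic integral gives Li(7205) ≈ 937.45. The difference π(x) − Li(x) ≈ -18.45 is typically negative for small/moderate x (Li(x) overestimates), though Littlewood's theorem shows this sign changes infinitely often.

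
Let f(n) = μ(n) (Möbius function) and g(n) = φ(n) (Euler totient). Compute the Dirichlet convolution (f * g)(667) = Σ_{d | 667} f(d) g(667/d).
(μ * φ)(667) = 567

Divisors of 667: [1, 23, 29, 667]. For each d | 667:
  d = 1: μ(1) · φ(667/1) = 1 · 616 = 616
  d = 23: μ(23) · φ(667/23) = -1 · 28 = -28
  d = 29: μ(29) · φ(667/29) = -1 · 22 = -22
  d = 667: μ(667) · φ(667/667) = 1 · 1 = 1
Summing: (μ * φ)(667) = 616 + -28 + -22 + 1 = 567.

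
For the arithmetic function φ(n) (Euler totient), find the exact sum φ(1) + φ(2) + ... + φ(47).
Σ_{n ≤ 47} φ(n) = 696

Compute φ(n) for each 1 ≤ n ≤ 47: φ(1) = 1, φ(2) = 1, φ(3) = 2, φ(4) = 2, φ(5) = 4, φ(6) = 2, φ(7) = 6, φ(8) = 4, φ(9) = 6, φ(10) = 4, φ(11) = 10, φ(12) = 4, φ(13) = 12, φ(14) = 6, φ(15) = 8, φ(16) = 8, φ(17) = 16, φ(18) = 6, φ(19) = 18, φ(20) = 8, φ(21) = 12, φ(22) = 10, φ(23) = 22, φ(24) = 8, φ(25) = 20, φ(26) = 12, φ(27) = 18, φ(28) = 12, φ(29) = 28, φ(30) = 8, φ(31) = 30, φ(32) = 16, φ(33) = 20, φ(34) = 16, φ(35) = 24, φ(36) = 12, φ(37) = 36, φ(38) = 18, φ(39) = 24, φ(40) = 16, φ(41) = 40, φ(42) = 12, φ(43) = 42, φ(44) = 20, φ(45) = 24, φ(46) = 22, φ(47) = 46. Summing all 47 values: 696. (Average order: Σ_{n ≤ x} φ(n) ~ (3/π²) x². For x = 47, (3/π²)·47² ≈ 671.46.)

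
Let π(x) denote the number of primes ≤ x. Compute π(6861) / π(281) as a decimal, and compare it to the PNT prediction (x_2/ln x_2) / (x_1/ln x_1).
π(6861)/π(281) = 882/60 ≈ 14.7000;  PNT prediction ≈ 15.5846.

π(281) = 60 and π(6861) = 882, so π(6861)/π(281) ≈ 14.7000. The PNT-predicted ratio is (6861/ln(6861)) / (281/ln(281)) ≈ 15.5846. The two agree to within a few percent, as expected.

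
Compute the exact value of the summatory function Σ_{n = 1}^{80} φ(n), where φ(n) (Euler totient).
Σ_{n ≤ 80} φ(n) = 1966

Compute φ(n) for each 1 ≤ n ≤ 80: φ(1) = 1, φ(2) = 1, φ(3) = 2, φ(4) = 2, φ(5) = 4, φ(6) = 2, φ(7) = 6, φ(8) = 4, φ(9) = 6, φ(10) = 4, φ(11) = 10, φ(12) = 4, φ(13) = 12, φ(14) = 6, φ(15) = 8, φ(16) = 8, φ(17) = 16, φ(18) = 6, φ(19) = 18, φ(20) = 8, φ(21) = 12, φ(22) = 10, φ(23) = 22, φ(24) = 8, φ(25) = 20, φ(26) = 12, φ(27) = 18, φ(28) = 12, φ(29) = 28, φ(30) = 8, φ(31) = 30, φ(32) = 16, φ(33) = 20, φ(34) = 16, φ(35) = 24, φ(36) = 12, φ(37) = 36, φ(38) = 18, φ(39) = 24, φ(40) = 16, φ(41) = 40, φ(42) = 12, φ(43) = 42, φ(44) = 20, φ(45) = 24, φ(46) = 22, φ(47) = 46, φ(48) = 16, φ(49) = 42, φ(50) = 20, φ(51) = 32, φ(52) = 24, φ(53) = 52, φ(54) = 18, φ(55) = 40, φ(56) = 24, φ(57) = 36, φ(58) = 28, φ(59) = 58, φ(60) = 16, φ(61) = 60, φ(62) = 30, φ(63) = 36, φ(64) = 32, φ(65) = 48, φ(66) = 20, φ(67) = 66, φ(68) = 32, φ(69) = 44, φ(70) = 24, φ(71) = 70, φ(72) = 24, φ(73) = 72, φ(74) = 36, φ(75) = 40, φ(76) = 36, φ(77) = 60, φ(78) = 24, φ(79) = 78, φ(80) = 32. Summing all 80 values: 1966. (Average order: Σ_{n ≤ x} φ(n) ~ (3/π²) x². For x = 80, (3/π²)·80² ≈ 1945.37.)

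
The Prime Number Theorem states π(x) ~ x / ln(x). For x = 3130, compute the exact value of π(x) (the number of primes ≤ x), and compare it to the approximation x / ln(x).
π(3130) = 445;  x/ln(x) ≈ 388.88;  relative error ≈ 12.61%.

Directly count primes up to 3130: π(3130) = 445. The PNT approximation gives 3130/ln(3130) ≈ 3130/8.04879 ≈ 388.88. Relative error (π(x) − x/ln(x)) / π(x) ≈ 12.61%; the approximation is known to undercount slightly (Li(x) is a better estimate).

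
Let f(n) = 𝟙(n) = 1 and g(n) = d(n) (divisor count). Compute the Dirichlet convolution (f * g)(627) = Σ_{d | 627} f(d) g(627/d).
(𝟙 * d)(627) = 27

Divisors of 627: [1, 3, 11, 19, 33, 57, 209, 627]. For each d | 627:
  d = 1: 𝟙(1) · d(627/1) = 1 · 8 = 8
  d = 3: 𝟙(3) · d(627/3) = 1 · 4 = 4
  d = 11: 𝟙(11) · d(627/11) = 1 · 4 = 4
  d = 19: 𝟙(19) · d(627/19) = 1 · 4 = 4
  d = 33: 𝟙(33) · d(627/33) = 1 · 2 = 2
  d = 57: 𝟙(57) · d(627/57) = 1 · 2 = 2
  d = 209: 𝟙(209) · d(627/209) = 1 · 2 = 2
  d = 627: 𝟙(627) · d(627/627) = 1 · 1 = 1
Summing: (𝟙 * d)(627) = 8 + 4 + 4 + 4 + 2 + 2 + 2 + 1 = 27.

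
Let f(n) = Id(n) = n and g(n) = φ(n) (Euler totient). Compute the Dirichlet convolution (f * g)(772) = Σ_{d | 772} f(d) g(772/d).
(Id * φ)(772) = 3080

Divisors of 772: [1, 2, 4, 193, 386, 772]. For each d | 772:
  d = 1: Id(1) · φ(772/1) = 1 · 384 = 384
  d = 2: Id(2) · φ(772/2) = 2 · 192 = 384
  d = 4: Id(4) · φ(772/4) = 4 · 192 = 768
  d = 193: Id(193) · φ(772/193) = 193 · 2 = 386
  d = 386: Id(386) · φ(772/386) = 386 · 1 = 386
  d = 772: Id(772) · φ(772/772) = 772 · 1 = 772
Summing: (Id * φ)(772) = 384 + 384 + 768 + 386 + 386 + 772 = 3080.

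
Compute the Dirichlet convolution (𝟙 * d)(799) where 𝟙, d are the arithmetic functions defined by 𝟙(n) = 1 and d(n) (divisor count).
(𝟙 * d)(799) = 9

Divisors of 799: [1, 17, 47, 799]. For each d | 799:
  d = 1: 𝟙(1) · d(799/1) = 1 · 4 = 4
  d = 17: 𝟙(17) · d(799/17) = 1 · 2 = 2
  d = 47: 𝟙(47) · d(799/47) = 1 · 2 = 2
  d = 799: 𝟙(799) · d(799/799) = 1 · 1 = 1
Summing: (𝟙 * d)(799) = 4 + 2 + 2 + 1 = 9.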